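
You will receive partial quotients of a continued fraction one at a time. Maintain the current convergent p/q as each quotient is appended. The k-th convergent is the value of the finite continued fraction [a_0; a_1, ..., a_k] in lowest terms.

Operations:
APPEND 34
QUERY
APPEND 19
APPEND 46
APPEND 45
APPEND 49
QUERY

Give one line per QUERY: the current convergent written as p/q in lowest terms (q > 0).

APPEND 34: p_0 = 34·1 + 0 = 34, q_0 = 34·0 + 1 = 1 → 34/1
APPEND 19: p_1 = 19·34 + 1 = 647, q_1 = 19·1 + 0 = 19 → 647/19
APPEND 46: p_2 = 46·647 + 34 = 29796, q_2 = 46·19 + 1 = 875 → 29796/875
APPEND 45: p_3 = 45·29796 + 647 = 1341467, q_3 = 45·875 + 19 = 39394 → 1341467/39394
APPEND 49: p_4 = 49·1341467 + 29796 = 65761679, q_4 = 49·39394 + 875 = 1931181 → 65761679/1931181

34/1
65761679/1931181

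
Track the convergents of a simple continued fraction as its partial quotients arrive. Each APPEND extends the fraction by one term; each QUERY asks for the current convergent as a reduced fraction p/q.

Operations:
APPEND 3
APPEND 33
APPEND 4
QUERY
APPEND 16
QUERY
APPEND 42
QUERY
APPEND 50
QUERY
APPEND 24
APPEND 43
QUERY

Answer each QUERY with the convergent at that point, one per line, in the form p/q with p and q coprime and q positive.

403/133
6548/2161
275419/90895
13777498/4546911
14243998451/4700867548

APPEND 3: p_0 = 3·1 + 0 = 3, q_0 = 3·0 + 1 = 1 → 3/1
APPEND 33: p_1 = 33·3 + 1 = 100, q_1 = 33·1 + 0 = 33 → 100/33
APPEND 4: p_2 = 4·100 + 3 = 403, q_2 = 4·33 + 1 = 133 → 403/133
APPEND 16: p_3 = 16·403 + 100 = 6548, q_3 = 16·133 + 33 = 2161 → 6548/2161
APPEND 42: p_4 = 42·6548 + 403 = 275419, q_4 = 42·2161 + 133 = 90895 → 275419/90895
APPEND 50: p_5 = 50·275419 + 6548 = 13777498, q_5 = 50·90895 + 2161 = 4546911 → 13777498/4546911
APPEND 24: p_6 = 24·13777498 + 275419 = 330935371, q_6 = 24·4546911 + 90895 = 109216759 → 330935371/109216759
APPEND 43: p_7 = 43·330935371 + 13777498 = 14243998451, q_7 = 43·109216759 + 4546911 = 4700867548 → 14243998451/4700867548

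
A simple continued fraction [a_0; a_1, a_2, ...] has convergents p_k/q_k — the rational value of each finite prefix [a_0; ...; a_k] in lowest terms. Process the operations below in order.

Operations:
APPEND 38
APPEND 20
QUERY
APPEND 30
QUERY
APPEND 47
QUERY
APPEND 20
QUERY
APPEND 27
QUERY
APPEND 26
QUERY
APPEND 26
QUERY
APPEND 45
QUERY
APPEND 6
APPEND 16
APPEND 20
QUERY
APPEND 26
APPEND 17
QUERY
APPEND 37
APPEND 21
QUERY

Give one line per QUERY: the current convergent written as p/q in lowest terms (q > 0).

APPEND 38: p_0 = 38·1 + 0 = 38, q_0 = 38·0 + 1 = 1 → 38/1
APPEND 20: p_1 = 20·38 + 1 = 761, q_1 = 20·1 + 0 = 20 → 761/20
APPEND 30: p_2 = 30·761 + 38 = 22868, q_2 = 30·20 + 1 = 601 → 22868/601
APPEND 47: p_3 = 47·22868 + 761 = 1075557, q_3 = 47·601 + 20 = 28267 → 1075557/28267
APPEND 20: p_4 = 20·1075557 + 22868 = 21534008, q_4 = 20·28267 + 601 = 565941 → 21534008/565941
APPEND 27: p_5 = 27·21534008 + 1075557 = 582493773, q_5 = 27·565941 + 28267 = 15308674 → 582493773/15308674
APPEND 26: p_6 = 26·582493773 + 21534008 = 15166372106, q_6 = 26·15308674 + 565941 = 398591465 → 15166372106/398591465
APPEND 26: p_7 = 26·15166372106 + 582493773 = 394908168529, q_7 = 26·398591465 + 15308674 = 10378686764 → 394908168529/10378686764
APPEND 45: p_8 = 45·394908168529 + 15166372106 = 17786033955911, q_8 = 45·10378686764 + 398591465 = 467439495845 → 17786033955911/467439495845
APPEND 6: p_9 = 6·17786033955911 + 394908168529 = 107111111903995, q_9 = 6·467439495845 + 10378686764 = 2815015661834 → 107111111903995/2815015661834
APPEND 16: p_10 = 16·107111111903995 + 17786033955911 = 1731563824419831, q_10 = 16·2815015661834 + 467439495845 = 45507690085189 → 1731563824419831/45507690085189
APPEND 20: p_11 = 20·1731563824419831 + 107111111903995 = 34738387600300615, q_11 = 20·45507690085189 + 2815015661834 = 912968817365614 → 34738387600300615/912968817365614
APPEND 26: p_12 = 26·34738387600300615 + 1731563824419831 = 904929641432235821, q_12 = 26·912968817365614 + 45507690085189 = 23782696941591153 → 904929641432235821/23782696941591153
APPEND 17: p_13 = 17·904929641432235821 + 34738387600300615 = 15418542291948309572, q_13 = 17·23782696941591153 + 912968817365614 = 405218816824415215 → 15418542291948309572/405218816824415215
APPEND 37: p_14 = 37·15418542291948309572 + 904929641432235821 = 571390994443519689985, q_14 = 37·405218816824415215 + 23782696941591153 = 15016878919444954108 → 571390994443519689985/15016878919444954108
APPEND 21: p_15 = 21·571390994443519689985 + 15418542291948309572 = 12014629425605861799257, q_15 = 21·15016878919444954108 + 405218816824415215 = 315759676125168451483 → 12014629425605861799257/315759676125168451483

761/20
22868/601
1075557/28267
21534008/565941
582493773/15308674
15166372106/398591465
394908168529/10378686764
17786033955911/467439495845
34738387600300615/912968817365614
15418542291948309572/405218816824415215
12014629425605861799257/315759676125168451483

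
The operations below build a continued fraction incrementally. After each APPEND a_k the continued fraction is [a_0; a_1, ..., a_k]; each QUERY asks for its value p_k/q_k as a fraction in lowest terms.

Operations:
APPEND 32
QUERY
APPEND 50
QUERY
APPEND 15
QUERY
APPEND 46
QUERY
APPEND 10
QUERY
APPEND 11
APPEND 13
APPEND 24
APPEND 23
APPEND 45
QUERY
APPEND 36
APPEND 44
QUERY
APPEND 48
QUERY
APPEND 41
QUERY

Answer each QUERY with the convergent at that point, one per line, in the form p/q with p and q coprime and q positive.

32/1
1601/50
24047/751
1107763/34596
11101677/346711
40306935669523/1258806032000
63925866288965599/1996437207361828
3069893526401105481/95874330917034331
125929560448734290320/3932844004805769399

APPEND 32: p_0 = 32·1 + 0 = 32, q_0 = 32·0 + 1 = 1 → 32/1
APPEND 50: p_1 = 50·32 + 1 = 1601, q_1 = 50·1 + 0 = 50 → 1601/50
APPEND 15: p_2 = 15·1601 + 32 = 24047, q_2 = 15·50 + 1 = 751 → 24047/751
APPEND 46: p_3 = 46·24047 + 1601 = 1107763, q_3 = 46·751 + 50 = 34596 → 1107763/34596
APPEND 10: p_4 = 10·1107763 + 24047 = 11101677, q_4 = 10·34596 + 751 = 346711 → 11101677/346711
APPEND 11: p_5 = 11·11101677 + 1107763 = 123226210, q_5 = 11·346711 + 34596 = 3848417 → 123226210/3848417
APPEND 13: p_6 = 13·123226210 + 11101677 = 1613042407, q_6 = 13·3848417 + 346711 = 50376132 → 1613042407/50376132
APPEND 24: p_7 = 24·1613042407 + 123226210 = 38836243978, q_7 = 24·50376132 + 3848417 = 1212875585 → 38836243978/1212875585
APPEND 23: p_8 = 23·38836243978 + 1613042407 = 894846653901, q_8 = 23·1212875585 + 50376132 = 27946514587 → 894846653901/27946514587
APPEND 45: p_9 = 45·894846653901 + 38836243978 = 40306935669523, q_9 = 45·27946514587 + 1212875585 = 1258806032000 → 40306935669523/1258806032000
APPEND 36: p_10 = 36·40306935669523 + 894846653901 = 1451944530756729, q_10 = 36·1258806032000 + 27946514587 = 45344963666587 → 1451944530756729/45344963666587
APPEND 44: p_11 = 44·1451944530756729 + 40306935669523 = 63925866288965599, q_11 = 44·45344963666587 + 1258806032000 = 1996437207361828 → 63925866288965599/1996437207361828
APPEND 48: p_12 = 48·63925866288965599 + 1451944530756729 = 3069893526401105481, q_12 = 48·1996437207361828 + 45344963666587 = 95874330917034331 → 3069893526401105481/95874330917034331
APPEND 41: p_13 = 41·3069893526401105481 + 63925866288965599 = 125929560448734290320, q_13 = 41·95874330917034331 + 1996437207361828 = 3932844004805769399 → 125929560448734290320/3932844004805769399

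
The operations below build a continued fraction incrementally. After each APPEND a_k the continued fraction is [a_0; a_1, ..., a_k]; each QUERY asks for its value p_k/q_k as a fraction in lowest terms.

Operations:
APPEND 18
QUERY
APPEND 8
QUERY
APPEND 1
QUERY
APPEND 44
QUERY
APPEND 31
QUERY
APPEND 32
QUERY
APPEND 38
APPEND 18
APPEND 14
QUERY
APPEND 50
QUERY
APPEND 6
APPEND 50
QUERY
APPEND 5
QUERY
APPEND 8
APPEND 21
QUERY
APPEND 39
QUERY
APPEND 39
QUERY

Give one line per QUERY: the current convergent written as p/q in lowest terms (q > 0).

18/1
145/8
163/9
7317/404
226990/12533
7270997/401460
70062587586/3868427729
3508114098065/193696612144
1059445472896865/58496101641794
5318346111660301/293646556309563
921048847801425034/50854686150793821
35964511278621755599/1985740428433077317
1403536988714049893395/77494731395040809184

APPEND 18: p_0 = 18·1 + 0 = 18, q_0 = 18·0 + 1 = 1 → 18/1
APPEND 8: p_1 = 8·18 + 1 = 145, q_1 = 8·1 + 0 = 8 → 145/8
APPEND 1: p_2 = 1·145 + 18 = 163, q_2 = 1·8 + 1 = 9 → 163/9
APPEND 44: p_3 = 44·163 + 145 = 7317, q_3 = 44·9 + 8 = 404 → 7317/404
APPEND 31: p_4 = 31·7317 + 163 = 226990, q_4 = 31·404 + 9 = 12533 → 226990/12533
APPEND 32: p_5 = 32·226990 + 7317 = 7270997, q_5 = 32·12533 + 404 = 401460 → 7270997/401460
APPEND 38: p_6 = 38·7270997 + 226990 = 276524876, q_6 = 38·401460 + 12533 = 15268013 → 276524876/15268013
APPEND 18: p_7 = 18·276524876 + 7270997 = 4984718765, q_7 = 18·15268013 + 401460 = 275225694 → 4984718765/275225694
APPEND 14: p_8 = 14·4984718765 + 276524876 = 70062587586, q_8 = 14·275225694 + 15268013 = 3868427729 → 70062587586/3868427729
APPEND 50: p_9 = 50·70062587586 + 4984718765 = 3508114098065, q_9 = 50·3868427729 + 275225694 = 193696612144 → 3508114098065/193696612144
APPEND 6: p_10 = 6·3508114098065 + 70062587586 = 21118747175976, q_10 = 6·193696612144 + 3868427729 = 1166048100593 → 21118747175976/1166048100593
APPEND 50: p_11 = 50·21118747175976 + 3508114098065 = 1059445472896865, q_11 = 50·1166048100593 + 193696612144 = 58496101641794 → 1059445472896865/58496101641794
APPEND 5: p_12 = 5·1059445472896865 + 21118747175976 = 5318346111660301, q_12 = 5·58496101641794 + 1166048100593 = 293646556309563 → 5318346111660301/293646556309563
APPEND 8: p_13 = 8·5318346111660301 + 1059445472896865 = 43606214366179273, q_13 = 8·293646556309563 + 58496101641794 = 2407668552118298 → 43606214366179273/2407668552118298
APPEND 21: p_14 = 21·43606214366179273 + 5318346111660301 = 921048847801425034, q_14 = 21·2407668552118298 + 293646556309563 = 50854686150793821 → 921048847801425034/50854686150793821
APPEND 39: p_15 = 39·921048847801425034 + 43606214366179273 = 35964511278621755599, q_15 = 39·50854686150793821 + 2407668552118298 = 1985740428433077317 → 35964511278621755599/1985740428433077317
APPEND 39: p_16 = 39·35964511278621755599 + 921048847801425034 = 1403536988714049893395, q_16 = 39·1985740428433077317 + 50854686150793821 = 77494731395040809184 → 1403536988714049893395/77494731395040809184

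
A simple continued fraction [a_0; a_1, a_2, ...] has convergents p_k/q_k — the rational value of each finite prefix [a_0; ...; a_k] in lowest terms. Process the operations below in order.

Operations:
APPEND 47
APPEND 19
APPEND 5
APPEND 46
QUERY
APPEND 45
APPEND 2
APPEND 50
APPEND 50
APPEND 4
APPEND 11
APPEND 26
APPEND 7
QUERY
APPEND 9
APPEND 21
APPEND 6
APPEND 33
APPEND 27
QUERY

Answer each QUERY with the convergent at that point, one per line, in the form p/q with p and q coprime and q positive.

APPEND 47: p_0 = 47·1 + 0 = 47, q_0 = 47·0 + 1 = 1 → 47/1
APPEND 19: p_1 = 19·47 + 1 = 894, q_1 = 19·1 + 0 = 19 → 894/19
APPEND 5: p_2 = 5·894 + 47 = 4517, q_2 = 5·19 + 1 = 96 → 4517/96
APPEND 46: p_3 = 46·4517 + 894 = 208676, q_3 = 46·96 + 19 = 4435 → 208676/4435
APPEND 45: p_4 = 45·208676 + 4517 = 9394937, q_4 = 45·4435 + 96 = 199671 → 9394937/199671
APPEND 2: p_5 = 2·9394937 + 208676 = 18998550, q_5 = 2·199671 + 4435 = 403777 → 18998550/403777
APPEND 50: p_6 = 50·18998550 + 9394937 = 959322437, q_6 = 50·403777 + 199671 = 20388521 → 959322437/20388521
APPEND 50: p_7 = 50·959322437 + 18998550 = 47985120400, q_7 = 50·20388521 + 403777 = 1019829827 → 47985120400/1019829827
APPEND 4: p_8 = 4·47985120400 + 959322437 = 192899804037, q_8 = 4·1019829827 + 20388521 = 4099707829 → 192899804037/4099707829
APPEND 11: p_9 = 11·192899804037 + 47985120400 = 2169882964807, q_9 = 11·4099707829 + 1019829827 = 46116615946 → 2169882964807/46116615946
APPEND 26: p_10 = 26·2169882964807 + 192899804037 = 56609856889019, q_10 = 26·46116615946 + 4099707829 = 1203131722425 → 56609856889019/1203131722425
APPEND 7: p_11 = 7·56609856889019 + 2169882964807 = 398438881187940, q_11 = 7·1203131722425 + 46116615946 = 8468038672921 → 398438881187940/8468038672921
APPEND 9: p_12 = 9·398438881187940 + 56609856889019 = 3642559787580479, q_12 = 9·8468038672921 + 1203131722425 = 77415479778714 → 3642559787580479/77415479778714
APPEND 21: p_13 = 21·3642559787580479 + 398438881187940 = 76892194420377999, q_13 = 21·77415479778714 + 8468038672921 = 1634193114025915 → 76892194420377999/1634193114025915
APPEND 6: p_14 = 6·76892194420377999 + 3642559787580479 = 464995726309848473, q_14 = 6·1634193114025915 + 77415479778714 = 9882574163934204 → 464995726309848473/9882574163934204
APPEND 33: p_15 = 33·464995726309848473 + 76892194420377999 = 15421751162645377608, q_15 = 33·9882574163934204 + 1634193114025915 = 327759140523854647 → 15421751162645377608/327759140523854647
APPEND 27: p_16 = 27·15421751162645377608 + 464995726309848473 = 416852277117735043889, q_16 = 27·327759140523854647 + 9882574163934204 = 8859379368308009673 → 416852277117735043889/8859379368308009673

208676/4435
398438881187940/8468038672921
416852277117735043889/8859379368308009673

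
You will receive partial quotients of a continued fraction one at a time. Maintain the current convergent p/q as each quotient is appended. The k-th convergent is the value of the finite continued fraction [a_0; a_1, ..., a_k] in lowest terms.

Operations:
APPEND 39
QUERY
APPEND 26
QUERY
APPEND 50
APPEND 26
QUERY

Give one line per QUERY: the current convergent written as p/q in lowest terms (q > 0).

APPEND 39: p_0 = 39·1 + 0 = 39, q_0 = 39·0 + 1 = 1 → 39/1
APPEND 26: p_1 = 26·39 + 1 = 1015, q_1 = 26·1 + 0 = 26 → 1015/26
APPEND 50: p_2 = 50·1015 + 39 = 50789, q_2 = 50·26 + 1 = 1301 → 50789/1301
APPEND 26: p_3 = 26·50789 + 1015 = 1321529, q_3 = 26·1301 + 26 = 33852 → 1321529/33852

39/1
1015/26
1321529/33852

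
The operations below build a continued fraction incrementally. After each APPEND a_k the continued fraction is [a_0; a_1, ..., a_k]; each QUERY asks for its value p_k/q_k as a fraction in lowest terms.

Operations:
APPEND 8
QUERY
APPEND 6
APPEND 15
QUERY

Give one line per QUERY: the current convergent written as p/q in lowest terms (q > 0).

8/1
743/91

APPEND 8: p_0 = 8·1 + 0 = 8, q_0 = 8·0 + 1 = 1 → 8/1
APPEND 6: p_1 = 6·8 + 1 = 49, q_1 = 6·1 + 0 = 6 → 49/6
APPEND 15: p_2 = 15·49 + 8 = 743, q_2 = 15·6 + 1 = 91 → 743/91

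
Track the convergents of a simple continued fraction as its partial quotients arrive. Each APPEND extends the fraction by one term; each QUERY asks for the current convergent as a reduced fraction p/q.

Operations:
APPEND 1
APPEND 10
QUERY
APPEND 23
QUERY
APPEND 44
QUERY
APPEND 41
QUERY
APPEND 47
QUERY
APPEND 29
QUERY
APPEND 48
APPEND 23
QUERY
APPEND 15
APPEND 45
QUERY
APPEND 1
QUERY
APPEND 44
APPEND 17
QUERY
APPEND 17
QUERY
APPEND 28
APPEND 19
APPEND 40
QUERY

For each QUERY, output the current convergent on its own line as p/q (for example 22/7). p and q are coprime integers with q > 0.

APPEND 1: p_0 = 1·1 + 0 = 1, q_0 = 1·0 + 1 = 1 → 1/1
APPEND 10: p_1 = 10·1 + 1 = 11, q_1 = 10·1 + 0 = 10 → 11/10
APPEND 23: p_2 = 23·11 + 1 = 254, q_2 = 23·10 + 1 = 231 → 254/231
APPEND 44: p_3 = 44·254 + 11 = 11187, q_3 = 44·231 + 10 = 10174 → 11187/10174
APPEND 41: p_4 = 41·11187 + 254 = 458921, q_4 = 41·10174 + 231 = 417365 → 458921/417365
APPEND 47: p_5 = 47·458921 + 11187 = 21580474, q_5 = 47·417365 + 10174 = 19626329 → 21580474/19626329
APPEND 29: p_6 = 29·21580474 + 458921 = 626292667, q_6 = 29·19626329 + 417365 = 569580906 → 626292667/569580906
APPEND 48: p_7 = 48·626292667 + 21580474 = 30083628490, q_7 = 48·569580906 + 19626329 = 27359509817 → 30083628490/27359509817
APPEND 23: p_8 = 23·30083628490 + 626292667 = 692549747937, q_8 = 23·27359509817 + 569580906 = 629838306697 → 692549747937/629838306697
APPEND 15: p_9 = 15·692549747937 + 30083628490 = 10418329847545, q_9 = 15·629838306697 + 27359509817 = 9474934110272 → 10418329847545/9474934110272
APPEND 45: p_10 = 45·10418329847545 + 692549747937 = 469517392887462, q_10 = 45·9474934110272 + 629838306697 = 427001873268937 → 469517392887462/427001873268937
APPEND 1: p_11 = 1·469517392887462 + 10418329847545 = 479935722735007, q_11 = 1·427001873268937 + 9474934110272 = 436476807379209 → 479935722735007/436476807379209
APPEND 44: p_12 = 44·479935722735007 + 469517392887462 = 21586689193227770, q_12 = 44·436476807379209 + 427001873268937 = 19631981397954133 → 21586689193227770/19631981397954133
APPEND 17: p_13 = 17·21586689193227770 + 479935722735007 = 367453652007607097, q_13 = 17·19631981397954133 + 436476807379209 = 334180160572599470 → 367453652007607097/334180160572599470
APPEND 17: p_14 = 17·367453652007607097 + 21586689193227770 = 6268298773322548419, q_14 = 17·334180160572599470 + 19631981397954133 = 5700694711132145123 → 6268298773322548419/5700694711132145123
APPEND 28: p_15 = 28·6268298773322548419 + 367453652007607097 = 175879819305038962829, q_15 = 28·5700694711132145123 + 334180160572599470 = 159953632072272662914 → 175879819305038962829/159953632072272662914
APPEND 19: p_16 = 19·175879819305038962829 + 6268298773322548419 = 3347984865569062842170, q_16 = 19·159953632072272662914 + 5700694711132145123 = 3044819704084312740489 → 3347984865569062842170/3044819704084312740489
APPEND 40: p_17 = 40·3347984865569062842170 + 175879819305038962829 = 134095274442067552649629, q_17 = 40·3044819704084312740489 + 159953632072272662914 = 121952741795444782282474 → 134095274442067552649629/121952741795444782282474

11/10
254/231
11187/10174
458921/417365
21580474/19626329
626292667/569580906
692549747937/629838306697
469517392887462/427001873268937
479935722735007/436476807379209
367453652007607097/334180160572599470
6268298773322548419/5700694711132145123
134095274442067552649629/121952741795444782282474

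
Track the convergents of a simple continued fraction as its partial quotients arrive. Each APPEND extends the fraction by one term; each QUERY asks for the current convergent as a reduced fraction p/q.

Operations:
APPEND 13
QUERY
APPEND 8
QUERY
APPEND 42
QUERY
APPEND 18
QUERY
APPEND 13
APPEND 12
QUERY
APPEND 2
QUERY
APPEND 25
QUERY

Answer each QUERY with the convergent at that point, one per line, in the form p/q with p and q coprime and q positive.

APPEND 13: p_0 = 13·1 + 0 = 13, q_0 = 13·0 + 1 = 1 → 13/1
APPEND 8: p_1 = 8·13 + 1 = 105, q_1 = 8·1 + 0 = 8 → 105/8
APPEND 42: p_2 = 42·105 + 13 = 4423, q_2 = 42·8 + 1 = 337 → 4423/337
APPEND 18: p_3 = 18·4423 + 105 = 79719, q_3 = 18·337 + 8 = 6074 → 79719/6074
APPEND 13: p_4 = 13·79719 + 4423 = 1040770, q_4 = 13·6074 + 337 = 79299 → 1040770/79299
APPEND 12: p_5 = 12·1040770 + 79719 = 12568959, q_5 = 12·79299 + 6074 = 957662 → 12568959/957662
APPEND 2: p_6 = 2·12568959 + 1040770 = 26178688, q_6 = 2·957662 + 79299 = 1994623 → 26178688/1994623
APPEND 25: p_7 = 25·26178688 + 12568959 = 667036159, q_7 = 25·1994623 + 957662 = 50823237 → 667036159/50823237

13/1
105/8
4423/337
79719/6074
12568959/957662
26178688/1994623
667036159/50823237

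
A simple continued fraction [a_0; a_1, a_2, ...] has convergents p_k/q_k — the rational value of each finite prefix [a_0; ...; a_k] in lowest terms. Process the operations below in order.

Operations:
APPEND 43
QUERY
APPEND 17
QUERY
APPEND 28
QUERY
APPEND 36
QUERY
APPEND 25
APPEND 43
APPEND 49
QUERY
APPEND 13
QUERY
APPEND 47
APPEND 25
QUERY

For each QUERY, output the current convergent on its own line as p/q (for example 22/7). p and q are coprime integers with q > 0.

43/1
732/17
20539/477
740136/17189
39084730076/907708077
508898760501/11818720876
599442060601076/13921508452101

APPEND 43: p_0 = 43·1 + 0 = 43, q_0 = 43·0 + 1 = 1 → 43/1
APPEND 17: p_1 = 17·43 + 1 = 732, q_1 = 17·1 + 0 = 17 → 732/17
APPEND 28: p_2 = 28·732 + 43 = 20539, q_2 = 28·17 + 1 = 477 → 20539/477
APPEND 36: p_3 = 36·20539 + 732 = 740136, q_3 = 36·477 + 17 = 17189 → 740136/17189
APPEND 25: p_4 = 25·740136 + 20539 = 18523939, q_4 = 25·17189 + 477 = 430202 → 18523939/430202
APPEND 43: p_5 = 43·18523939 + 740136 = 797269513, q_5 = 43·430202 + 17189 = 18515875 → 797269513/18515875
APPEND 49: p_6 = 49·797269513 + 18523939 = 39084730076, q_6 = 49·18515875 + 430202 = 907708077 → 39084730076/907708077
APPEND 13: p_7 = 13·39084730076 + 797269513 = 508898760501, q_7 = 13·907708077 + 18515875 = 11818720876 → 508898760501/11818720876
APPEND 47: p_8 = 47·508898760501 + 39084730076 = 23957326473623, q_8 = 47·11818720876 + 907708077 = 556387589249 → 23957326473623/556387589249
APPEND 25: p_9 = 25·23957326473623 + 508898760501 = 599442060601076, q_9 = 25·556387589249 + 11818720876 = 13921508452101 → 599442060601076/13921508452101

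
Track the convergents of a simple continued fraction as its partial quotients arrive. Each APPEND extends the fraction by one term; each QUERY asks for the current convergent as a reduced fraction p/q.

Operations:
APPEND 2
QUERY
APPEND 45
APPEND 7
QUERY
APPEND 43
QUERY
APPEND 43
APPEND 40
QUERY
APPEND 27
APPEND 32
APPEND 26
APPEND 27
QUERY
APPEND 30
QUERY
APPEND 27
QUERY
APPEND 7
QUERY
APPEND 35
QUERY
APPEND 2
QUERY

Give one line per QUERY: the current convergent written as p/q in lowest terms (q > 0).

2/1
639/316
27568/13633
47470088/23475033
28927642553461/14305374018997
868899148565805/429690296471626
23489204653830196/11615943378752899
165293331725377177/81741293947741919
5808755815042031391/2872561231549720064
11782804961809439959/5826863757047182047

APPEND 2: p_0 = 2·1 + 0 = 2, q_0 = 2·0 + 1 = 1 → 2/1
APPEND 45: p_1 = 45·2 + 1 = 91, q_1 = 45·1 + 0 = 45 → 91/45
APPEND 7: p_2 = 7·91 + 2 = 639, q_2 = 7·45 + 1 = 316 → 639/316
APPEND 43: p_3 = 43·639 + 91 = 27568, q_3 = 43·316 + 45 = 13633 → 27568/13633
APPEND 43: p_4 = 43·27568 + 639 = 1186063, q_4 = 43·13633 + 316 = 586535 → 1186063/586535
APPEND 40: p_5 = 40·1186063 + 27568 = 47470088, q_5 = 40·586535 + 13633 = 23475033 → 47470088/23475033
APPEND 27: p_6 = 27·47470088 + 1186063 = 1282878439, q_6 = 27·23475033 + 586535 = 634412426 → 1282878439/634412426
APPEND 32: p_7 = 32·1282878439 + 47470088 = 41099580136, q_7 = 32·634412426 + 23475033 = 20324672665 → 41099580136/20324672665
APPEND 26: p_8 = 26·41099580136 + 1282878439 = 1069871961975, q_8 = 26·20324672665 + 634412426 = 529075901716 → 1069871961975/529075901716
APPEND 27: p_9 = 27·1069871961975 + 41099580136 = 28927642553461, q_9 = 27·529075901716 + 20324672665 = 14305374018997 → 28927642553461/14305374018997
APPEND 30: p_10 = 30·28927642553461 + 1069871961975 = 868899148565805, q_10 = 30·14305374018997 + 529075901716 = 429690296471626 → 868899148565805/429690296471626
APPEND 27: p_11 = 27·868899148565805 + 28927642553461 = 23489204653830196, q_11 = 27·429690296471626 + 14305374018997 = 11615943378752899 → 23489204653830196/11615943378752899
APPEND 7: p_12 = 7·23489204653830196 + 868899148565805 = 165293331725377177, q_12 = 7·11615943378752899 + 429690296471626 = 81741293947741919 → 165293331725377177/81741293947741919
APPEND 35: p_13 = 35·165293331725377177 + 23489204653830196 = 5808755815042031391, q_13 = 35·81741293947741919 + 11615943378752899 = 2872561231549720064 → 5808755815042031391/2872561231549720064
APPEND 2: p_14 = 2·5808755815042031391 + 165293331725377177 = 11782804961809439959, q_14 = 2·2872561231549720064 + 81741293947741919 = 5826863757047182047 → 11782804961809439959/5826863757047182047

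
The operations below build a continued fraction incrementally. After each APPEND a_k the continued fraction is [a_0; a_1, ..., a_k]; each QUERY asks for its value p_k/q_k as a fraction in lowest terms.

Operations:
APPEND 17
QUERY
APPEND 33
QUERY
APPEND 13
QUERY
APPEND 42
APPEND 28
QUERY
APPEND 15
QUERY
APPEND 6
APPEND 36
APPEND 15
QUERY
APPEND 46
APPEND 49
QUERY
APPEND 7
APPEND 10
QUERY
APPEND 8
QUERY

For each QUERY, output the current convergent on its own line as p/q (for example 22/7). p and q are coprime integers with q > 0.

17/1
562/33
7323/430
8634907/507034
129831733/7623603
428052766000/25134874777
966654720122937/56761098800810
68829674244515657/4041616783005680
557423695908564528/32731419832465927

APPEND 17: p_0 = 17·1 + 0 = 17, q_0 = 17·0 + 1 = 1 → 17/1
APPEND 33: p_1 = 33·17 + 1 = 562, q_1 = 33·1 + 0 = 33 → 562/33
APPEND 13: p_2 = 13·562 + 17 = 7323, q_2 = 13·33 + 1 = 430 → 7323/430
APPEND 42: p_3 = 42·7323 + 562 = 308128, q_3 = 42·430 + 33 = 18093 → 308128/18093
APPEND 28: p_4 = 28·308128 + 7323 = 8634907, q_4 = 28·18093 + 430 = 507034 → 8634907/507034
APPEND 15: p_5 = 15·8634907 + 308128 = 129831733, q_5 = 15·507034 + 18093 = 7623603 → 129831733/7623603
APPEND 6: p_6 = 6·129831733 + 8634907 = 787625305, q_6 = 6·7623603 + 507034 = 46248652 → 787625305/46248652
APPEND 36: p_7 = 36·787625305 + 129831733 = 28484342713, q_7 = 36·46248652 + 7623603 = 1672575075 → 28484342713/1672575075
APPEND 15: p_8 = 15·28484342713 + 787625305 = 428052766000, q_8 = 15·1672575075 + 46248652 = 25134874777 → 428052766000/25134874777
APPEND 46: p_9 = 46·428052766000 + 28484342713 = 19718911578713, q_9 = 46·25134874777 + 1672575075 = 1157876814817 → 19718911578713/1157876814817
APPEND 49: p_10 = 49·19718911578713 + 428052766000 = 966654720122937, q_10 = 49·1157876814817 + 25134874777 = 56761098800810 → 966654720122937/56761098800810
APPEND 7: p_11 = 7·966654720122937 + 19718911578713 = 6786301952439272, q_11 = 7·56761098800810 + 1157876814817 = 398485568420487 → 6786301952439272/398485568420487
APPEND 10: p_12 = 10·6786301952439272 + 966654720122937 = 68829674244515657, q_12 = 10·398485568420487 + 56761098800810 = 4041616783005680 → 68829674244515657/4041616783005680
APPEND 8: p_13 = 8·68829674244515657 + 6786301952439272 = 557423695908564528, q_13 = 8·4041616783005680 + 398485568420487 = 32731419832465927 → 557423695908564528/32731419832465927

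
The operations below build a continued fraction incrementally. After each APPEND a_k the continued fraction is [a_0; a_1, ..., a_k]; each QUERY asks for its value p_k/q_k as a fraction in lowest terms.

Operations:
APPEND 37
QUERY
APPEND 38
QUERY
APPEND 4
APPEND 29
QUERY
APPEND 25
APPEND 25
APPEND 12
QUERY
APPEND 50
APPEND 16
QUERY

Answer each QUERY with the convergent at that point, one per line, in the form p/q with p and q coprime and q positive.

APPEND 37: p_0 = 37·1 + 0 = 37, q_0 = 37·0 + 1 = 1 → 37/1
APPEND 38: p_1 = 38·37 + 1 = 1407, q_1 = 38·1 + 0 = 38 → 1407/38
APPEND 4: p_2 = 4·1407 + 37 = 5665, q_2 = 4·38 + 1 = 153 → 5665/153
APPEND 29: p_3 = 29·5665 + 1407 = 165692, q_3 = 29·153 + 38 = 4475 → 165692/4475
APPEND 25: p_4 = 25·165692 + 5665 = 4147965, q_4 = 25·4475 + 153 = 112028 → 4147965/112028
APPEND 25: p_5 = 25·4147965 + 165692 = 103864817, q_5 = 25·112028 + 4475 = 2805175 → 103864817/2805175
APPEND 12: p_6 = 12·103864817 + 4147965 = 1250525769, q_6 = 12·2805175 + 112028 = 33774128 → 1250525769/33774128
APPEND 50: p_7 = 50·1250525769 + 103864817 = 62630153267, q_7 = 50·33774128 + 2805175 = 1691511575 → 62630153267/1691511575
APPEND 16: p_8 = 16·62630153267 + 1250525769 = 1003332978041, q_8 = 16·1691511575 + 33774128 = 27097959328 → 1003332978041/27097959328

37/1
1407/38
165692/4475
1250525769/33774128
1003332978041/27097959328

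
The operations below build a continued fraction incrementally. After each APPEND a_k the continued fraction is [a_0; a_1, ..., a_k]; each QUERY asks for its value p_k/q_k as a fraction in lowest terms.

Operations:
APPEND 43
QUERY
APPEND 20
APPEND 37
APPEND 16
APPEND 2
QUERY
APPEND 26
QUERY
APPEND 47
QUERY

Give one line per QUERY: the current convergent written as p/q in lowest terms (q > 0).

43/1
1054422/24493
27926233/648694
1313587373/30513111

APPEND 43: p_0 = 43·1 + 0 = 43, q_0 = 43·0 + 1 = 1 → 43/1
APPEND 20: p_1 = 20·43 + 1 = 861, q_1 = 20·1 + 0 = 20 → 861/20
APPEND 37: p_2 = 37·861 + 43 = 31900, q_2 = 37·20 + 1 = 741 → 31900/741
APPEND 16: p_3 = 16·31900 + 861 = 511261, q_3 = 16·741 + 20 = 11876 → 511261/11876
APPEND 2: p_4 = 2·511261 + 31900 = 1054422, q_4 = 2·11876 + 741 = 24493 → 1054422/24493
APPEND 26: p_5 = 26·1054422 + 511261 = 27926233, q_5 = 26·24493 + 11876 = 648694 → 27926233/648694
APPEND 47: p_6 = 47·27926233 + 1054422 = 1313587373, q_6 = 47·648694 + 24493 = 30513111 → 1313587373/30513111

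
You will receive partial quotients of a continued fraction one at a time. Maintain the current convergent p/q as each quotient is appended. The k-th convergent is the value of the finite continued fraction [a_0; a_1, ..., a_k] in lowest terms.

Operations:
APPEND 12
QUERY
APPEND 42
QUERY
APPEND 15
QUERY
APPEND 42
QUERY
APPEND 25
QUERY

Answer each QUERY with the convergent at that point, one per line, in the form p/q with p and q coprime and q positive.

APPEND 12: p_0 = 12·1 + 0 = 12, q_0 = 12·0 + 1 = 1 → 12/1
APPEND 42: p_1 = 42·12 + 1 = 505, q_1 = 42·1 + 0 = 42 → 505/42
APPEND 15: p_2 = 15·505 + 12 = 7587, q_2 = 15·42 + 1 = 631 → 7587/631
APPEND 42: p_3 = 42·7587 + 505 = 319159, q_3 = 42·631 + 42 = 26544 → 319159/26544
APPEND 25: p_4 = 25·319159 + 7587 = 7986562, q_4 = 25·26544 + 631 = 664231 → 7986562/664231

12/1
505/42
7587/631
319159/26544
7986562/664231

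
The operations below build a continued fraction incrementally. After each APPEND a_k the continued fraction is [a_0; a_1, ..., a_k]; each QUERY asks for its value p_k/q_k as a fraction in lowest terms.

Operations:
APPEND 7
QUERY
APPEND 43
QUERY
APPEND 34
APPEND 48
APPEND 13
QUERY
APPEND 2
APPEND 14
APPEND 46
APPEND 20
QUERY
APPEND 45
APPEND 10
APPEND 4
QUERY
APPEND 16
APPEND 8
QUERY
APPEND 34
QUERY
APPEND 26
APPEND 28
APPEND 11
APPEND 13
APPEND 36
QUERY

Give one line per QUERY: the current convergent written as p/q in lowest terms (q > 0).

7/1
302/43
6425801/914934
178256835777/25380997604
329961919687639/46981439205395
43208950557502927/6152281710774307
1474464192534826429/209940740700272552
5608309494388906102828904/798535939556611404014851

APPEND 7: p_0 = 7·1 + 0 = 7, q_0 = 7·0 + 1 = 1 → 7/1
APPEND 43: p_1 = 43·7 + 1 = 302, q_1 = 43·1 + 0 = 43 → 302/43
APPEND 34: p_2 = 34·302 + 7 = 10275, q_2 = 34·43 + 1 = 1463 → 10275/1463
APPEND 48: p_3 = 48·10275 + 302 = 493502, q_3 = 48·1463 + 43 = 70267 → 493502/70267
APPEND 13: p_4 = 13·493502 + 10275 = 6425801, q_4 = 13·70267 + 1463 = 914934 → 6425801/914934
APPEND 2: p_5 = 2·6425801 + 493502 = 13345104, q_5 = 2·914934 + 70267 = 1900135 → 13345104/1900135
APPEND 14: p_6 = 14·13345104 + 6425801 = 193257257, q_6 = 14·1900135 + 914934 = 27516824 → 193257257/27516824
APPEND 46: p_7 = 46·193257257 + 13345104 = 8903178926, q_7 = 46·27516824 + 1900135 = 1267674039 → 8903178926/1267674039
APPEND 20: p_8 = 20·8903178926 + 193257257 = 178256835777, q_8 = 20·1267674039 + 27516824 = 25380997604 → 178256835777/25380997604
APPEND 45: p_9 = 45·178256835777 + 8903178926 = 8030460788891, q_9 = 45·25380997604 + 1267674039 = 1143412566219 → 8030460788891/1143412566219
APPEND 10: p_10 = 10·8030460788891 + 178256835777 = 80482864724687, q_10 = 10·1143412566219 + 25380997604 = 11459506659794 → 80482864724687/11459506659794
APPEND 4: p_11 = 4·80482864724687 + 8030460788891 = 329961919687639, q_11 = 4·11459506659794 + 1143412566219 = 46981439205395 → 329961919687639/46981439205395
APPEND 16: p_12 = 16·329961919687639 + 80482864724687 = 5359873579726911, q_12 = 16·46981439205395 + 11459506659794 = 763162533946114 → 5359873579726911/763162533946114
APPEND 8: p_13 = 8·5359873579726911 + 329961919687639 = 43208950557502927, q_13 = 8·763162533946114 + 46981439205395 = 6152281710774307 → 43208950557502927/6152281710774307
APPEND 34: p_14 = 34·43208950557502927 + 5359873579726911 = 1474464192534826429, q_14 = 34·6152281710774307 + 763162533946114 = 209940740700272552 → 1474464192534826429/209940740700272552
APPEND 26: p_15 = 26·1474464192534826429 + 43208950557502927 = 38379277956462990081, q_15 = 26·209940740700272552 + 6152281710774307 = 5464611539917860659 → 38379277956462990081/5464611539917860659
APPEND 28: p_16 = 28·38379277956462990081 + 1474464192534826429 = 1076094246973498548697, q_16 = 28·5464611539917860659 + 209940740700272552 = 153219063858400371004 → 1076094246973498548697/153219063858400371004
APPEND 11: p_17 = 11·1076094246973498548697 + 38379277956462990081 = 11875415994664947025748, q_17 = 11·153219063858400371004 + 5464611539917860659 = 1690874313982321941703 → 11875415994664947025748/1690874313982321941703
APPEND 13: p_18 = 13·11875415994664947025748 + 1076094246973498548697 = 155456502177617809883421, q_18 = 13·1690874313982321941703 + 153219063858400371004 = 22134585145628585613143 → 155456502177617809883421/22134585145628585613143
APPEND 36: p_19 = 36·155456502177617809883421 + 11875415994664947025748 = 5608309494388906102828904, q_19 = 36·22134585145628585613143 + 1690874313982321941703 = 798535939556611404014851 → 5608309494388906102828904/798535939556611404014851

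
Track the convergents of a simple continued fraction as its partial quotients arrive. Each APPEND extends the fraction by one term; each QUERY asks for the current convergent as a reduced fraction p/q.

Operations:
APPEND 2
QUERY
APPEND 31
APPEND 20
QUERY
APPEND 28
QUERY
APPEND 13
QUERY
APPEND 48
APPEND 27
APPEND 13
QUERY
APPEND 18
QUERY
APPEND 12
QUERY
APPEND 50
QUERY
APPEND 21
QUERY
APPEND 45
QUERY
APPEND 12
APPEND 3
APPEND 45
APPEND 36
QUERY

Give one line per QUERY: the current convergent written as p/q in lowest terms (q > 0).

2/1
1262/621
35399/17419
461449/227068
7815101589/3845624300
141271283728/69516214909
1703070506325/838040203208
85294796599978/41971526375309
1792893799105863/882240094084697
80765515756363813/39742775760186674
4887747428048001202354/2405143435118037720269

APPEND 2: p_0 = 2·1 + 0 = 2, q_0 = 2·0 + 1 = 1 → 2/1
APPEND 31: p_1 = 31·2 + 1 = 63, q_1 = 31·1 + 0 = 31 → 63/31
APPEND 20: p_2 = 20·63 + 2 = 1262, q_2 = 20·31 + 1 = 621 → 1262/621
APPEND 28: p_3 = 28·1262 + 63 = 35399, q_3 = 28·621 + 31 = 17419 → 35399/17419
APPEND 13: p_4 = 13·35399 + 1262 = 461449, q_4 = 13·17419 + 621 = 227068 → 461449/227068
APPEND 48: p_5 = 48·461449 + 35399 = 22184951, q_5 = 48·227068 + 17419 = 10916683 → 22184951/10916683
APPEND 27: p_6 = 27·22184951 + 461449 = 599455126, q_6 = 27·10916683 + 227068 = 294977509 → 599455126/294977509
APPEND 13: p_7 = 13·599455126 + 22184951 = 7815101589, q_7 = 13·294977509 + 10916683 = 3845624300 → 7815101589/3845624300
APPEND 18: p_8 = 18·7815101589 + 599455126 = 141271283728, q_8 = 18·3845624300 + 294977509 = 69516214909 → 141271283728/69516214909
APPEND 12: p_9 = 12·141271283728 + 7815101589 = 1703070506325, q_9 = 12·69516214909 + 3845624300 = 838040203208 → 1703070506325/838040203208
APPEND 50: p_10 = 50·1703070506325 + 141271283728 = 85294796599978, q_10 = 50·838040203208 + 69516214909 = 41971526375309 → 85294796599978/41971526375309
APPEND 21: p_11 = 21·85294796599978 + 1703070506325 = 1792893799105863, q_11 = 21·41971526375309 + 838040203208 = 882240094084697 → 1792893799105863/882240094084697
APPEND 45: p_12 = 45·1792893799105863 + 85294796599978 = 80765515756363813, q_12 = 45·882240094084697 + 41971526375309 = 39742775760186674 → 80765515756363813/39742775760186674
APPEND 12: p_13 = 12·80765515756363813 + 1792893799105863 = 970979082875471619, q_13 = 12·39742775760186674 + 882240094084697 = 477795549216324785 → 970979082875471619/477795549216324785
APPEND 3: p_14 = 3·970979082875471619 + 80765515756363813 = 2993702764382778670, q_14 = 3·477795549216324785 + 39742775760186674 = 1473129423409161029 → 2993702764382778670/1473129423409161029
APPEND 45: p_15 = 45·2993702764382778670 + 970979082875471619 = 135687603480100511769, q_15 = 45·1473129423409161029 + 477795549216324785 = 66768619602628571090 → 135687603480100511769/66768619602628571090
APPEND 36: p_16 = 36·135687603480100511769 + 2993702764382778670 = 4887747428048001202354, q_16 = 36·66768619602628571090 + 1473129423409161029 = 2405143435118037720269 → 4887747428048001202354/2405143435118037720269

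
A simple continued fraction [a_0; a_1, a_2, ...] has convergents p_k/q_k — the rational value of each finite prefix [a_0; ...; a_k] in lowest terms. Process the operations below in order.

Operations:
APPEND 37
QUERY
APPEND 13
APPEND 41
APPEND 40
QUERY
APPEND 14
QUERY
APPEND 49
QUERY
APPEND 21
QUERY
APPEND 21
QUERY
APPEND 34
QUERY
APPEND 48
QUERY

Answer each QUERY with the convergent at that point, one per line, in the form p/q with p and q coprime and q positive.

37/1
792442/21373
11113987/299756
545377805/14709417
11464047892/309197513
241290383537/6507857190
8215337088150/221576341973
394577470614737/10642172271894

APPEND 37: p_0 = 37·1 + 0 = 37, q_0 = 37·0 + 1 = 1 → 37/1
APPEND 13: p_1 = 13·37 + 1 = 482, q_1 = 13·1 + 0 = 13 → 482/13
APPEND 41: p_2 = 41·482 + 37 = 19799, q_2 = 41·13 + 1 = 534 → 19799/534
APPEND 40: p_3 = 40·19799 + 482 = 792442, q_3 = 40·534 + 13 = 21373 → 792442/21373
APPEND 14: p_4 = 14·792442 + 19799 = 11113987, q_4 = 14·21373 + 534 = 299756 → 11113987/299756
APPEND 49: p_5 = 49·11113987 + 792442 = 545377805, q_5 = 49·299756 + 21373 = 14709417 → 545377805/14709417
APPEND 21: p_6 = 21·545377805 + 11113987 = 11464047892, q_6 = 21·14709417 + 299756 = 309197513 → 11464047892/309197513
APPEND 21: p_7 = 21·11464047892 + 545377805 = 241290383537, q_7 = 21·309197513 + 14709417 = 6507857190 → 241290383537/6507857190
APPEND 34: p_8 = 34·241290383537 + 11464047892 = 8215337088150, q_8 = 34·6507857190 + 309197513 = 221576341973 → 8215337088150/221576341973
APPEND 48: p_9 = 48·8215337088150 + 241290383537 = 394577470614737, q_9 = 48·221576341973 + 6507857190 = 10642172271894 → 394577470614737/10642172271894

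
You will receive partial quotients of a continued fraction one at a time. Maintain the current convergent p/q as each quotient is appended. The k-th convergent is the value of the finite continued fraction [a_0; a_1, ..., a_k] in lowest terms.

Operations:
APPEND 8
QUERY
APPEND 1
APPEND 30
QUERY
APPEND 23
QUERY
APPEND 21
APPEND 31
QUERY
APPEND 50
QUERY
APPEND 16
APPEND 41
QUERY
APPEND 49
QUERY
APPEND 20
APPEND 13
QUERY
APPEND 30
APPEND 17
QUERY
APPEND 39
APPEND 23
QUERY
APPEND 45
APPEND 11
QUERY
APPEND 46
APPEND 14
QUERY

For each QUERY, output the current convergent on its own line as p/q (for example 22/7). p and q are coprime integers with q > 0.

APPEND 8: p_0 = 8·1 + 0 = 8, q_0 = 8·0 + 1 = 1 → 8/1
APPEND 1: p_1 = 1·8 + 1 = 9, q_1 = 1·1 + 0 = 1 → 9/1
APPEND 30: p_2 = 30·9 + 8 = 278, q_2 = 30·1 + 1 = 31 → 278/31
APPEND 23: p_3 = 23·278 + 9 = 6403, q_3 = 23·31 + 1 = 714 → 6403/714
APPEND 21: p_4 = 21·6403 + 278 = 134741, q_4 = 21·714 + 31 = 15025 → 134741/15025
APPEND 31: p_5 = 31·134741 + 6403 = 4183374, q_5 = 31·15025 + 714 = 466489 → 4183374/466489
APPEND 50: p_6 = 50·4183374 + 134741 = 209303441, q_6 = 50·466489 + 15025 = 23339475 → 209303441/23339475
APPEND 16: p_7 = 16·209303441 + 4183374 = 3353038430, q_7 = 16·23339475 + 466489 = 373898089 → 3353038430/373898089
APPEND 41: p_8 = 41·3353038430 + 209303441 = 137683879071, q_8 = 41·373898089 + 23339475 = 15353161124 → 137683879071/15353161124
APPEND 49: p_9 = 49·137683879071 + 3353038430 = 6749863112909, q_9 = 49·15353161124 + 373898089 = 752678793165 → 6749863112909/752678793165
APPEND 20: p_10 = 20·6749863112909 + 137683879071 = 135134946137251, q_10 = 20·752678793165 + 15353161124 = 15068929024424 → 135134946137251/15068929024424
APPEND 13: p_11 = 13·135134946137251 + 6749863112909 = 1763504162897172, q_11 = 13·15068929024424 + 752678793165 = 196648756110677 → 1763504162897172/196648756110677
APPEND 30: p_12 = 30·1763504162897172 + 135134946137251 = 53040259833052411, q_12 = 30·196648756110677 + 15068929024424 = 5914531612344734 → 53040259833052411/5914531612344734
APPEND 17: p_13 = 17·53040259833052411 + 1763504162897172 = 903447921324788159, q_13 = 17·5914531612344734 + 196648756110677 = 100743686165971155 → 903447921324788159/100743686165971155
APPEND 39: p_14 = 39·903447921324788159 + 53040259833052411 = 35287509191499790612, q_14 = 39·100743686165971155 + 5914531612344734 = 3934918292085219779 → 35287509191499790612/3934918292085219779
APPEND 23: p_15 = 23·35287509191499790612 + 903447921324788159 = 812516159325819972235, q_15 = 23·3934918292085219779 + 100743686165971155 = 90603864404126026072 → 812516159325819972235/90603864404126026072
APPEND 45: p_16 = 45·812516159325819972235 + 35287509191499790612 = 36598514678853398541187, q_16 = 45·90603864404126026072 + 3934918292085219779 = 4081108816477756393019 → 36598514678853398541187/4081108816477756393019
APPEND 11: p_17 = 11·36598514678853398541187 + 812516159325819972235 = 403396177626713203925292, q_17 = 11·4081108816477756393019 + 90603864404126026072 = 44982800845659446349281 → 403396177626713203925292/44982800845659446349281
APPEND 46: p_18 = 46·403396177626713203925292 + 36598514678853398541187 = 18592822685507660779104619, q_18 = 46·44982800845659446349281 + 4081108816477756393019 = 2073289947716812288459945 → 18592822685507660779104619/2073289947716812288459945
APPEND 14: p_19 = 14·18592822685507660779104619 + 403396177626713203925292 = 260702913774733964111389958, q_19 = 14·2073289947716812288459945 + 44982800845659446349281 = 29071042068881031484788511 → 260702913774733964111389958/29071042068881031484788511

8/1
278/31
6403/714
4183374/466489
209303441/23339475
137683879071/15353161124
6749863112909/752678793165
1763504162897172/196648756110677
903447921324788159/100743686165971155
812516159325819972235/90603864404126026072
403396177626713203925292/44982800845659446349281
260702913774733964111389958/29071042068881031484788511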